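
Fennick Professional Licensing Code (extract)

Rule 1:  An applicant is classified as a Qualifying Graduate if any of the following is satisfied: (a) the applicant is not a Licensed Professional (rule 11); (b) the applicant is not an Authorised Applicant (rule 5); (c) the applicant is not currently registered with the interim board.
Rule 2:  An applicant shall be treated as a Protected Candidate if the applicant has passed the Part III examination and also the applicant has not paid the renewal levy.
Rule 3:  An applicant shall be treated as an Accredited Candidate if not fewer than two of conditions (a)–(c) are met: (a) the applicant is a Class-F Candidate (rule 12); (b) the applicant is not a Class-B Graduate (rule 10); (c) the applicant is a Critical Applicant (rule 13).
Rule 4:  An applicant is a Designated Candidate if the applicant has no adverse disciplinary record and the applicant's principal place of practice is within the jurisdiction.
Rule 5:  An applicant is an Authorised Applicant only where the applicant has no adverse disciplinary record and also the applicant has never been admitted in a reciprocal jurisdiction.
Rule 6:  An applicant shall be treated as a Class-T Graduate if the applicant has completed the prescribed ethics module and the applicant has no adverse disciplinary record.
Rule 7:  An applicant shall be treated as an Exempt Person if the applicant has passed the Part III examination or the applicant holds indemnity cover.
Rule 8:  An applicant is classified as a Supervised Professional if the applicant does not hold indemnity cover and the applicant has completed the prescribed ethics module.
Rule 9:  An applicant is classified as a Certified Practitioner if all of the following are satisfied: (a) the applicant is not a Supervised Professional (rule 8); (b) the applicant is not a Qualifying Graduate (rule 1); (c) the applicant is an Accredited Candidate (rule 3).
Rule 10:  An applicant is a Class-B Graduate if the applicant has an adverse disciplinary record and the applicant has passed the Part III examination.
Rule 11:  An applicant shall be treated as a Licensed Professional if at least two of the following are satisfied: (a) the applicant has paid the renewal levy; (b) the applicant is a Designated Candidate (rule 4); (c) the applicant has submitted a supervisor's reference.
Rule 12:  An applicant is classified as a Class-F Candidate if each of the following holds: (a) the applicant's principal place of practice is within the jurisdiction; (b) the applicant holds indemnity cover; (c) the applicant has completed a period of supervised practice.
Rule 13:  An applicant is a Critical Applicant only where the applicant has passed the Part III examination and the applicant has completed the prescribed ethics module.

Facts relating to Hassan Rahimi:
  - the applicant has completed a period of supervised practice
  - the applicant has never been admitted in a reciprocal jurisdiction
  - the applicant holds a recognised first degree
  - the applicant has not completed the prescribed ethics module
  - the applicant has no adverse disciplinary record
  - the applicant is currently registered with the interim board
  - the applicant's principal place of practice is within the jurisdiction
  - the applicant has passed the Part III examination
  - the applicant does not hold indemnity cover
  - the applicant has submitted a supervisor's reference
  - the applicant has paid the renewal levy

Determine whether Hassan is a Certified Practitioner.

rule 8 — Supervised Professional: [the applicant does not hold indemnity cover? yes] AND [the applicant has completed the prescribed ethics module? no] → not satisfied.
rule 4 — Designated Candidate: [the applicant has no adverse disciplinary record? yes] AND [the applicant's principal place of practice is within the jurisdiction? yes] → satisfied.
rule 11 — Licensed Professional: the applicant has paid the renewal levy? yes; Designated Candidate (rule 4)? yes; the applicant has submitted a supervisor's reference? yes — 3 of 3 hold (need ≥2) → satisfied.
rule 5 — Authorised Applicant: [the applicant has no adverse disciplinary record? yes] AND [the applicant has never been admitted in a reciprocal jurisdiction? yes] → satisfied.
rule 1 — Qualifying Graduate: [not a Licensed Professional (rule 11)? no] OR [not an Authorised Applicant (rule 5)? no] OR [the applicant is not currently registered with the interim board? no] → not satisfied.
rule 12 — Class-F Candidate: [the applicant's principal place of practice is within the jurisdiction? yes] AND [the applicant holds indemnity cover? no] AND [the applicant has completed a period of supervised practice? yes] → not satisfied.
rule 10 — Class-B Graduate: [the applicant has an adverse disciplinary record? no] AND [the applicant has passed the Part III examination? yes] → not satisfied.
rule 13 — Critical Applicant: [the applicant has passed the Part III examination? yes] AND [the applicant has completed the prescribed ethics module? no] → not satisfied.
rule 3 — Accredited Candidate: Class-F Candidate (rule 12)? no; not a Class-B Graduate (rule 10)? yes; Critical Applicant (rule 13)? no — 1 of 3 hold (need ≥2) → not satisfied.
rule 9 — Certified Practitioner: [not a Supervised Professional (rule 8)? yes] AND [not a Qualifying Graduate (rule 1)? yes] AND [Accredited Candidate (rule 3)? no] → not satisfied.

No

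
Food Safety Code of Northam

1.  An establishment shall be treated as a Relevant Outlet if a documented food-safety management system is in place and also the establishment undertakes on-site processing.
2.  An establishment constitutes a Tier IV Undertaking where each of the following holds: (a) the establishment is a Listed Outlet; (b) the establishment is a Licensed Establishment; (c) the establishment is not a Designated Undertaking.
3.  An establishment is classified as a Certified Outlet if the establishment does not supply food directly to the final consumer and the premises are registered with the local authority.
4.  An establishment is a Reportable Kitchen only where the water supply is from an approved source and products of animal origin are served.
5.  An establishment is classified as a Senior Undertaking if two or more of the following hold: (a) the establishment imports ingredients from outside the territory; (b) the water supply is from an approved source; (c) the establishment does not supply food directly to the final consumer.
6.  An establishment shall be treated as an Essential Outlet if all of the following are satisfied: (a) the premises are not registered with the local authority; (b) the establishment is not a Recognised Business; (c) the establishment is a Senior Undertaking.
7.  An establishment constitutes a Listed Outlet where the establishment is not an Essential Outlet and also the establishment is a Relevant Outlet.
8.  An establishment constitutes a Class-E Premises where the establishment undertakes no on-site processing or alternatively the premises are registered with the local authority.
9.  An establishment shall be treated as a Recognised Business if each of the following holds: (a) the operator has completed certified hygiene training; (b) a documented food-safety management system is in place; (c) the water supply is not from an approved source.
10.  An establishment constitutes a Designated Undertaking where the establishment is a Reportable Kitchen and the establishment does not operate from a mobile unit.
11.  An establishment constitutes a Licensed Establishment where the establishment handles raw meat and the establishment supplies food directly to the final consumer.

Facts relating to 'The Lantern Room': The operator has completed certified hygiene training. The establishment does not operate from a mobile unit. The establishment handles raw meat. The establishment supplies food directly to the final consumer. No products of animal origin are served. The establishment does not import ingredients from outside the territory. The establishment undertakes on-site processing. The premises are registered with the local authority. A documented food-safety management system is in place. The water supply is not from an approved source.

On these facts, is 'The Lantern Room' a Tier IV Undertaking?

Yes

paragraph 9 — Recognised Business: [the operator has completed certified hygiene training? yes] AND [a documented food-safety management system is in place? yes] AND [the water supply is not from an approved source? yes] → satisfied.
paragraph 5 — Senior Undertaking: the establishment imports ingredients from outside the territory? no; the water supply is from an approved source? no; the establishment does not supply food directly to the final consumer? no — 0 of 3 hold (need ≥2) → not satisfied.
paragraph 6 — Essential Outlet: [the premises are not registered with the local authority? no] AND [not a Recognised Business (paragraph 9)? no] AND [Senior Undertaking (paragraph 5)? no] → not satisfied.
paragraph 1 — Relevant Outlet: [a documented food-safety management system is in place? yes] AND [the establishment undertakes on-site processing? yes] → satisfied.
paragraph 7 — Listed Outlet: [not an Essential Outlet (paragraph 6)? yes] AND [Relevant Outlet (paragraph 1)? yes] → satisfied.
paragraph 11 — Licensed Establishment: [the establishment handles raw meat? yes] AND [the establishment supplies food directly to the final consumer? yes] → satisfied.
paragraph 4 — Reportable Kitchen: [the water supply is from an approved source? no] AND [products of animal origin are served? no] → not satisfied.
paragraph 10 — Designated Undertaking: [Reportable Kitchen (paragraph 4)? no] AND [the establishment does not operate from a mobile unit? yes] → not satisfied.
paragraph 2 — Tier IV Undertaking: [Listed Outlet (paragraph 7)? yes] AND [Licensed Establishment (paragraph 11)? yes] AND [not a Designated Undertaking (paragraph 10)? yes] → satisfied.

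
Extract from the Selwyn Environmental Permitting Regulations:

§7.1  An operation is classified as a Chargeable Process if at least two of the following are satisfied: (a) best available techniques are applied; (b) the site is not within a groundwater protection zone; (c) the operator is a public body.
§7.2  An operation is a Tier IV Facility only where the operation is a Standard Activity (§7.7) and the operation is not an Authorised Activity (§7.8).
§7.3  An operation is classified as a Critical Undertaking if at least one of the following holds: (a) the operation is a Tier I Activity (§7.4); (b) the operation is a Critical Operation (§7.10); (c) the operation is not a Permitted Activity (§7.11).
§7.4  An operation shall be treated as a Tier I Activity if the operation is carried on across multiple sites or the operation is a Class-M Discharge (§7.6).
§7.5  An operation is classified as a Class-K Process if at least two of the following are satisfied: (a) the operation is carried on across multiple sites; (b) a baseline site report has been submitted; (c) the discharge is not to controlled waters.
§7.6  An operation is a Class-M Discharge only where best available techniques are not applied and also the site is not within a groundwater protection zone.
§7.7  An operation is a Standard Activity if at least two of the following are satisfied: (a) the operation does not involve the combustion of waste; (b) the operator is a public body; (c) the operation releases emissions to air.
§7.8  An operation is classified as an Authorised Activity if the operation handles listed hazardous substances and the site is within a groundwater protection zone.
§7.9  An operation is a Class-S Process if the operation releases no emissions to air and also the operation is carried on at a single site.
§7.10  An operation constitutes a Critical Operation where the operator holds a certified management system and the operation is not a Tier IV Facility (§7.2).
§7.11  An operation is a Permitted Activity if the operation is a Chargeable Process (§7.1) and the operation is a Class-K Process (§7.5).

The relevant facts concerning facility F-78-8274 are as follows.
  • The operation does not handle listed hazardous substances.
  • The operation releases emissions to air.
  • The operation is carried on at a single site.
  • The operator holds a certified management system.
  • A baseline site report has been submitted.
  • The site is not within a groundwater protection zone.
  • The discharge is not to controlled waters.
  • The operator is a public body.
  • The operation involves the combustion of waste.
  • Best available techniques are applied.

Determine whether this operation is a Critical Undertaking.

No

§7.6 — Class-M Discharge: [best available techniques are not applied? no] AND [the site is not within a groundwater protection zone? yes] → not satisfied.
§7.4 — Tier I Activity: [the operation is carried on across multiple sites? no] OR [Class-M Discharge (§7.6)? no] → not satisfied.
§7.7 — Standard Activity: the operation does not involve the combustion of waste? no; the operator is a public body? yes; the operation releases emissions to air? yes — 2 of 3 hold (need ≥2) → satisfied.
§7.8 — Authorised Activity: [the operation handles listed hazardous substances? no] AND [the site is within a groundwater protection zone? no] → not satisfied.
§7.2 — Tier IV Facility: [Standard Activity (§7.7)? yes] AND [not an Authorised Activity (§7.8)? yes] → satisfied.
§7.10 — Critical Operation: [the operator holds a certified management system? yes] AND [not a Tier IV Facility (§7.2)? no] → not satisfied.
§7.1 — Chargeable Process: best available techniques are applied? yes; the site is not within a groundwater protection zone? yes; the operator is a public body? yes — 3 of 3 hold (need ≥2) → satisfied.
§7.5 — Class-K Process: the operation is carried on across multiple sites? no; a baseline site report has been submitted? yes; the discharge is not to controlled waters? yes — 2 of 3 hold (need ≥2) → satisfied.
§7.11 — Permitted Activity: [Chargeable Process (§7.1)? yes] AND [Class-K Process (§7.5)? yes] → satisfied.
§7.3 — Critical Undertaking: [Tier I Activity (§7.4)? no] OR [Critical Operation (§7.10)? no] OR [not a Permitted Activity (§7.11)? no] → not satisfied.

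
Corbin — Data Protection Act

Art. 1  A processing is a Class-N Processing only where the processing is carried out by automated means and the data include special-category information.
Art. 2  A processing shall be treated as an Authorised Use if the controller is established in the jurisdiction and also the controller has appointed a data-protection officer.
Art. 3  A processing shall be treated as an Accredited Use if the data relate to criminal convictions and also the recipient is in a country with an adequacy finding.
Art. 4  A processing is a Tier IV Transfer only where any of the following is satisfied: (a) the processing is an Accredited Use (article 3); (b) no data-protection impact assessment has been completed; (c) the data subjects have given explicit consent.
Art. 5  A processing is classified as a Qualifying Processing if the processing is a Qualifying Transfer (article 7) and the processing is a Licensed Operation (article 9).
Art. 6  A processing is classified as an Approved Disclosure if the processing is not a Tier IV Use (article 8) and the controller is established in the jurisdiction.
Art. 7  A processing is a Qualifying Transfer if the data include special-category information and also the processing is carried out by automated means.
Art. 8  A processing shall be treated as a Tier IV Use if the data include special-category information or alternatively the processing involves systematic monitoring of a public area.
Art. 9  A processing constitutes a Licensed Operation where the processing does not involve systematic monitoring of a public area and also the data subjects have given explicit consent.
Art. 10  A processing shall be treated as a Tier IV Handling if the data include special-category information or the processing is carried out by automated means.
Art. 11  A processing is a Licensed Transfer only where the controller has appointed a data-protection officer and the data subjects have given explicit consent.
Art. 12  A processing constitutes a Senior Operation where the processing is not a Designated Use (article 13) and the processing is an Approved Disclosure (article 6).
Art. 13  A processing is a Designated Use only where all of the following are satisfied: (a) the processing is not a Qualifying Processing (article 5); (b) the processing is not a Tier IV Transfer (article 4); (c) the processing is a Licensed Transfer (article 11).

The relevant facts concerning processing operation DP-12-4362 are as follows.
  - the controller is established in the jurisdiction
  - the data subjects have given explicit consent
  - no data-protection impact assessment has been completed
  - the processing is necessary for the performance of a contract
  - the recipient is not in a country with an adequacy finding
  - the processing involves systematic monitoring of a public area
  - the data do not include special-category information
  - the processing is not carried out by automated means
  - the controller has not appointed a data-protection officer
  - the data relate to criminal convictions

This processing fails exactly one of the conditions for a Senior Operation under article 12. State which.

Under article 7: the data include special-category information? no; and the processing is carried out by automated means? no. So the processing is not a Qualifying Transfer.
Under article 9: the processing does not involve systematic monitoring of a public area? no; and the data subjects have given explicit consent? yes. So the processing is not a Licensed Operation.
Under article 5: Qualifying Transfer (article 7)? no; and Licensed Operation (article 9)? no. So the processing is not a Qualifying Processing.
Under article 3: the data relate to criminal convictions? yes; and the recipient is in a country with an adequacy finding? no. So the processing is not an Accredited Use.
Under article 4: Accredited Use (article 3)? no; or no data-protection impact assessment has been completed? yes; or the data subjects have given explicit consent? yes. So the processing is a Tier IV Transfer.
Under article 11: the controller has appointed a data-protection officer? no; and the data subjects have given explicit consent? yes. So the processing is not a Licensed Transfer.
Under article 13: not a Qualifying Processing (article 5)? yes; and not a Tier IV Transfer (article 4)? no; and Licensed Transfer (article 11)? no. So the processing is not a Designated Use.
Under article 8: the data include special-category information? no; or the processing involves systematic monitoring of a public area? yes. So the processing is a Tier IV Use.
Under article 6: not a Tier IV Use (article 8)? no; and the controller is established in the jurisdiction? yes. So the processing is not an Approved Disclosure.
Under article 12: not a Designated Use (article 13)? yes; and Approved Disclosure (article 6)? no. So the processing is not a Senior Operation.

Approved Disclosure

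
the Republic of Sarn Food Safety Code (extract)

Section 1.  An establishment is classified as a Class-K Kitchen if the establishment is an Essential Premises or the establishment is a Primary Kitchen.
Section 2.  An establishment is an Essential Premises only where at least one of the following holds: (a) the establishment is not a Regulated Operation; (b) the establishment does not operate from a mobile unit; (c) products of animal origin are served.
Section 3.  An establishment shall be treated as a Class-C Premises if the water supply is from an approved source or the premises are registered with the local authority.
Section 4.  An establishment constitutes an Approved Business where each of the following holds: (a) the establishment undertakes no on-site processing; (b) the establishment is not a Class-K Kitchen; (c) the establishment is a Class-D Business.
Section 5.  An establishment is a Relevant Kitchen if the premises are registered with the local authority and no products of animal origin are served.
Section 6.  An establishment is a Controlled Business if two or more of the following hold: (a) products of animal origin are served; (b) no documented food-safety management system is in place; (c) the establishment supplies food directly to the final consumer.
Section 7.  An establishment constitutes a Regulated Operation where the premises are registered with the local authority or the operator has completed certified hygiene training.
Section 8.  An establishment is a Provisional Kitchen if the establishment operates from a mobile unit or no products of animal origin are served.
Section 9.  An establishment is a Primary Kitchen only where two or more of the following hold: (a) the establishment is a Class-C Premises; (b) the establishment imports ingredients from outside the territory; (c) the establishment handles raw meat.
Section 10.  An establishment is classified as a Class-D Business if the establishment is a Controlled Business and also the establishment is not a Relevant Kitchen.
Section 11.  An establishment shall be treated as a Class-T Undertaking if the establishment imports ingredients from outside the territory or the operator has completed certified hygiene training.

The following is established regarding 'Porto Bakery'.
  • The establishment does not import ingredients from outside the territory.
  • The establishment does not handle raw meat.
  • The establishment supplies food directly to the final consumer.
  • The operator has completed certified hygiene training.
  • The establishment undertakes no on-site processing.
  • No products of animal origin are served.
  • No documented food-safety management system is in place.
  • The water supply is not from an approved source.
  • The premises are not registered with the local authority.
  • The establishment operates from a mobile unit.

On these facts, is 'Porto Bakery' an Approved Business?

Yes

section 7 — Regulated Operation: [the premises are registered with the local authority? no] OR [the operator has completed certified hygiene training? yes] → satisfied.
section 2 — Essential Premises: [not a Regulated Operation (section 7)? no] OR [the establishment does not operate from a mobile unit? no] OR [products of animal origin are served? no] → not satisfied.
section 3 — Class-C Premises: [the water supply is from an approved source? no] OR [the premises are registered with the local authority? no] → not satisfied.
section 9 — Primary Kitchen: Class-C Premises (section 3)? no; the establishment imports ingredients from outside the territory? no; the establishment handles raw meat? no — 0 of 3 hold (need ≥2) → not satisfied.
section 1 — Class-K Kitchen: [Essential Premises (section 2)? no] OR [Primary Kitchen (section 9)? no] → not satisfied.
section 6 — Controlled Business: products of animal origin are served? no; no documented food-safety management system is in place? yes; the establishment supplies food directly to the final consumer? yes — 2 of 3 hold (need ≥2) → satisfied.
section 5 — Relevant Kitchen: [the premises are registered with the local authority? no] AND [no products of animal origin are served? yes] → not satisfied.
section 10 — Class-D Business: [Controlled Business (section 6)? yes] AND [not a Relevant Kitchen (section 5)? yes] → satisfied.
section 4 — Approved Business: [the establishment undertakes no on-site processing? yes] AND [not a Class-K Kitchen (section 1)? yes] AND [Class-D Business (section 10)? yes] → satisfied.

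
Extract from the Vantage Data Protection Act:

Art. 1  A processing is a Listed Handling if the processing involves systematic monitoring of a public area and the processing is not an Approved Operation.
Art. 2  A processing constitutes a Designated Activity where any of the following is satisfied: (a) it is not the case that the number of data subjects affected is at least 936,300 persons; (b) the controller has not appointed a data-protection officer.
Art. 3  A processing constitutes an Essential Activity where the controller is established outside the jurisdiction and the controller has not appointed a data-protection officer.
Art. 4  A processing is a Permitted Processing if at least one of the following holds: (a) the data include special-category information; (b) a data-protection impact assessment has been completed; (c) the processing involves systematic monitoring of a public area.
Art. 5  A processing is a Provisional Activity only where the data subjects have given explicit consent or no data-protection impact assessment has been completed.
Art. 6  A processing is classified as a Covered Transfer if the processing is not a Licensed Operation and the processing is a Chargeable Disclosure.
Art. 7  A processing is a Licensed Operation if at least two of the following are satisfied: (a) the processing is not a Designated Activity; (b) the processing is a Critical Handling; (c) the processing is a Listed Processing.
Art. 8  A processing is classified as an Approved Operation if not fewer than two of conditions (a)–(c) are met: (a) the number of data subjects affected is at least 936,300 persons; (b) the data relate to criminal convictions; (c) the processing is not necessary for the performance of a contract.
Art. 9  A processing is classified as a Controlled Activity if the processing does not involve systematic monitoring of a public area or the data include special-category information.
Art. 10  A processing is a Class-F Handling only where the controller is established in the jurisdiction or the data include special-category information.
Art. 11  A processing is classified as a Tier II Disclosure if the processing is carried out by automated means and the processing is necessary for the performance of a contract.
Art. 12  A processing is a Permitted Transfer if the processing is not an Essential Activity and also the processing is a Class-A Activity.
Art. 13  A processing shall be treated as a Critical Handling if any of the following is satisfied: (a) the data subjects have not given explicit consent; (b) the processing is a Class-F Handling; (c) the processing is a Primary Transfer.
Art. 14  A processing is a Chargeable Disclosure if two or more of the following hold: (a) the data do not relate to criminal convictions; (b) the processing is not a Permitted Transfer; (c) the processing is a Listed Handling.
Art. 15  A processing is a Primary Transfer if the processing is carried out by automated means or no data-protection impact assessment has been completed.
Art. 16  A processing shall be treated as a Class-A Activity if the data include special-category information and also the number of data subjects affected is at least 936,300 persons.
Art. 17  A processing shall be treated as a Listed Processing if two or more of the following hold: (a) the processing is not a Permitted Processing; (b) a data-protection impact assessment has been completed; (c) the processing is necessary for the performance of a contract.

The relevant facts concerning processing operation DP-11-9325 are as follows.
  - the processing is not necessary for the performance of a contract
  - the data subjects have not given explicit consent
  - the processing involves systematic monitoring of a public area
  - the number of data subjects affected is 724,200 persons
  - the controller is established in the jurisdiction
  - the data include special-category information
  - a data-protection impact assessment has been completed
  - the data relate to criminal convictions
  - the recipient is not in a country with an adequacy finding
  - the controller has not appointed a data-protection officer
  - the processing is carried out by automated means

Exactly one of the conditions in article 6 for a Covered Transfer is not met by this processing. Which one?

article 2 — Designated Activity: [number of data subjects affected: 724,200 persons ≥ 936,300 persons? no, so negated condition yes] OR [the controller has not appointed a data-protection officer? yes] → satisfied.
article 10 — Class-F Handling: [the controller is established in the jurisdiction? yes] OR [the data include special-category information? yes] → satisfied.
article 15 — Primary Transfer: [the processing is carried out by automated means? yes] OR [no data-protection impact assessment has been completed? no] → satisfied.
article 13 — Critical Handling: [the data subjects have not given explicit consent? yes] OR [Class-F Handling (article 10)? yes] OR [Primary Transfer (article 15)? yes] → satisfied.
article 4 — Permitted Processing: [the data include special-category information? yes] OR [a data-protection impact assessment has been completed? yes] OR [the processing involves systematic monitoring of a public area? yes] → satisfied.
article 17 — Listed Processing: not a Permitted Processing (article 4)? no; a data-protection impact assessment has been completed? yes; the processing is necessary for the performance of a contract? no — 1 of 3 hold (need ≥2) → not satisfied.
article 7 — Licensed Operation: not a Designated Activity (article 2)? no; Critical Handling (article 13)? yes; Listed Processing (article 17)? no — 1 of 3 hold (need ≥2) → not satisfied.
article 3 — Essential Activity: [the controller is established outside the jurisdiction? no] AND [the controller has not appointed a data-protection officer? yes] → not satisfied.
article 16 — Class-A Activity: [the data include special-category information? yes] AND [number of data subjects affected: 724,200 persons ≥ 936,300 persons? no] → not satisfied.
article 12 — Permitted Transfer: [not an Essential Activity (article 3)? yes] AND [Class-A Activity (article 16)? no] → not satisfied.
article 8 — Approved Operation: number of data subjects affected: 724,200 persons ≥ 936,300 persons? no; the data relate to criminal convictions? yes; the processing is not necessary for the performance of a contract? yes — 2 of 3 hold (need ≥2) → satisfied.
article 1 — Listed Handling: [the processing involves systematic monitoring of a public area? yes] AND [not an Approved Operation (article 8)? no] → not satisfied.
article 14 — Chargeable Disclosure: the data do not relate to criminal convictions? no; not a Permitted Transfer (article 12)? yes; Listed Handling (article 1)? no — 1 of 3 hold (need ≥2) → not satisfied.
article 6 — Covered Transfer: [not a Licensed Operation (article 7)? yes] AND [Chargeable Disclosure (article 14)? no] → not satisfied.

Chargeable Disclosure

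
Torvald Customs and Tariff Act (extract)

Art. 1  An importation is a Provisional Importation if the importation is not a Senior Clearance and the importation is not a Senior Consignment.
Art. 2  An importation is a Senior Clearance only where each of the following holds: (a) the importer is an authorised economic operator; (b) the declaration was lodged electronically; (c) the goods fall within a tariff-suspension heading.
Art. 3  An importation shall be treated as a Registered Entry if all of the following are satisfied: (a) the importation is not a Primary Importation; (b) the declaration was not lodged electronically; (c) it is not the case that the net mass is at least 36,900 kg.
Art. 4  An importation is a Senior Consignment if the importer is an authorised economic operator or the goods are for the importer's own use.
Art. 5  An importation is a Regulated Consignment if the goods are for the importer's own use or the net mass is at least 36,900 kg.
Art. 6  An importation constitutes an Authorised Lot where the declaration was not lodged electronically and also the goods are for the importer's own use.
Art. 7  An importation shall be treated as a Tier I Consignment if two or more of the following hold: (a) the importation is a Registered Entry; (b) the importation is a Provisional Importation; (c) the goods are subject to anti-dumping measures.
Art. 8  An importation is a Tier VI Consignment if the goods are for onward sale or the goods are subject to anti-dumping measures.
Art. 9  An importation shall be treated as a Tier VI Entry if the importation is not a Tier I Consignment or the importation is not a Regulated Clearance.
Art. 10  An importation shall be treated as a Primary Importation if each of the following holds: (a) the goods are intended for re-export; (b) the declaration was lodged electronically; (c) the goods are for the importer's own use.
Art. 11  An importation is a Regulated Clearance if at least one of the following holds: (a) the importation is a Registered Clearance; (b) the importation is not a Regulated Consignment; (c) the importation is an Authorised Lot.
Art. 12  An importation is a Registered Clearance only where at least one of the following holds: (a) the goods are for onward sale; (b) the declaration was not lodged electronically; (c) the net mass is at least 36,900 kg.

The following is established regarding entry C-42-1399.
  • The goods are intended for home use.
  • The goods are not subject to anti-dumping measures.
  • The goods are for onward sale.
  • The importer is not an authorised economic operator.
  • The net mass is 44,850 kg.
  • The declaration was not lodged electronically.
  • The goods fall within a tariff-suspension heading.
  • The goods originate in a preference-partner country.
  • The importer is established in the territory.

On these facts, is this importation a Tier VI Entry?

Under article 10: the goods are intended for re-export? no; and the declaration was lodged electronically? no; and the goods are for the importer's own use? no. So the importation is not a Primary Importation.
Under article 3: not a Primary Importation (article 10)? yes; and the declaration was not lodged electronically? yes; and net mass: 44,850 kg ≥ 36,900 kg? yes, so negated condition no. So the importation is not a Registered Entry.
Under article 2: the importer is an authorised economic operator? no; and the declaration was lodged electronically? no; and the goods fall within a tariff-suspension heading? yes. So the importation is not a Senior Clearance.
Under article 4: the importer is an authorised economic operator? no; or the goods are for the importer's own use? no. So the importation is not a Senior Consignment.
Under article 1: not a Senior Clearance (article 2)? yes; and not a Senior Consignment (article 4)? yes. So the importation is a Provisional Importation.
Under article 7: Registered Entry (article 3)? no; Provisional Importation (article 1)? yes; the goods are subject to anti-dumping measures? no — 1 of 3 hold (need ≥2) → not satisfied.
Under article 12: the goods are for onward sale? yes; or the declaration was not lodged electronically? yes; or net mass: 44,850 kg ≥ 36,900 kg? yes. So the importation is a Registered Clearance.
Under article 5: the goods are for the importer's own use? no; or net mass: 44,850 kg ≥ 36,900 kg? yes. So the importation is a Regulated Consignment.
Under article 6: the declaration was not lodged electronically? yes; and the goods are for the importer's own use? no. So the importation is not an Authorised Lot.
Under article 11: Registered Clearance (article 12)? yes; or not a Regulated Consignment (article 5)? no; or Authorised Lot (article 6)? no. So the importation is a Regulated Clearance.
Under article 9: not a Tier I Consignment (article 7)? yes; or not a Regulated Clearance (article 11)? no. So the importation is a Tier VI Entry.

Yes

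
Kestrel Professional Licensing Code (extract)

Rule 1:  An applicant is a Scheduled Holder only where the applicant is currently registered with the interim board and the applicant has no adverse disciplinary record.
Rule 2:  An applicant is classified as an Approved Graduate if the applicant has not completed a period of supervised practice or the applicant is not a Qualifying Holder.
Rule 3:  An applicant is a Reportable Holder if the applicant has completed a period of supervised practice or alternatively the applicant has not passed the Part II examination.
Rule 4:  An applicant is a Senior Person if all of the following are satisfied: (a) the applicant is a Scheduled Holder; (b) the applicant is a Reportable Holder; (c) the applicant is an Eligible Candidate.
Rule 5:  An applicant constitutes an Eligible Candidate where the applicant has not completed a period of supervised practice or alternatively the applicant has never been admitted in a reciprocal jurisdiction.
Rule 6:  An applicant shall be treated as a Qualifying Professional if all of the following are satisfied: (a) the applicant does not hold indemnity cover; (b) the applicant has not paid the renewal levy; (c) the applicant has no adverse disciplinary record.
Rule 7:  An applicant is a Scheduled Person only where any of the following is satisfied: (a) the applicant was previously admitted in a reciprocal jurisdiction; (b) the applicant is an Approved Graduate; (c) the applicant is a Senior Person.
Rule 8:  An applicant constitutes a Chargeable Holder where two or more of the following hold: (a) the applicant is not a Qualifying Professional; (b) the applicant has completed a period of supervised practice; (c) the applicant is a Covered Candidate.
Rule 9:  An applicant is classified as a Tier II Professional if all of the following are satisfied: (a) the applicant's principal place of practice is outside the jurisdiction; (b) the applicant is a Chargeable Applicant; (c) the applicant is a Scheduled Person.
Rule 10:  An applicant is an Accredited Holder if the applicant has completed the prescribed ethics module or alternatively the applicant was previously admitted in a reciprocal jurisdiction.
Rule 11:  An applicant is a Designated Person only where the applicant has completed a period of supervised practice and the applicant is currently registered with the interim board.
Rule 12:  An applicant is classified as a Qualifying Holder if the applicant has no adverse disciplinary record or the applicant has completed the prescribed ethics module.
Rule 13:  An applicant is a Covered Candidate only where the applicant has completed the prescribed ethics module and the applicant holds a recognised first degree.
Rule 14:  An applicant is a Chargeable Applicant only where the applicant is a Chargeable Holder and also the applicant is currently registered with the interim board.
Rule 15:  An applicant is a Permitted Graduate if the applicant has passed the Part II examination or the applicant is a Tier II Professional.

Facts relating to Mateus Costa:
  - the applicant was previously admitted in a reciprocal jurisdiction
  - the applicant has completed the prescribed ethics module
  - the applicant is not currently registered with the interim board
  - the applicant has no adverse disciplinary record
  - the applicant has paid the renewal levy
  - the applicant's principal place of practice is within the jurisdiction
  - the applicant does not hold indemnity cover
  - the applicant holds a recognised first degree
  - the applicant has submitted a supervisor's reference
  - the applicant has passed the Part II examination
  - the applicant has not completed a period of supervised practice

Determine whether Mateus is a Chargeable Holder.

rule 6 — Qualifying Professional: [the applicant does not hold indemnity cover? yes] AND [the applicant has not paid the renewal levy? no] AND [the applicant has no adverse disciplinary record? yes] → not satisfied.
rule 13 — Covered Candidate: [the applicant has completed the prescribed ethics module? yes] AND [the applicant holds a recognised first degree? yes] → satisfied.
rule 8 — Chargeable Holder: not a Qualifying Professional (rule 6)? yes; the applicant has completed a period of supervised practice? no; Covered Candidate (rule 13)? yes — 2 of 3 hold (need ≥2) → satisfied.

Yes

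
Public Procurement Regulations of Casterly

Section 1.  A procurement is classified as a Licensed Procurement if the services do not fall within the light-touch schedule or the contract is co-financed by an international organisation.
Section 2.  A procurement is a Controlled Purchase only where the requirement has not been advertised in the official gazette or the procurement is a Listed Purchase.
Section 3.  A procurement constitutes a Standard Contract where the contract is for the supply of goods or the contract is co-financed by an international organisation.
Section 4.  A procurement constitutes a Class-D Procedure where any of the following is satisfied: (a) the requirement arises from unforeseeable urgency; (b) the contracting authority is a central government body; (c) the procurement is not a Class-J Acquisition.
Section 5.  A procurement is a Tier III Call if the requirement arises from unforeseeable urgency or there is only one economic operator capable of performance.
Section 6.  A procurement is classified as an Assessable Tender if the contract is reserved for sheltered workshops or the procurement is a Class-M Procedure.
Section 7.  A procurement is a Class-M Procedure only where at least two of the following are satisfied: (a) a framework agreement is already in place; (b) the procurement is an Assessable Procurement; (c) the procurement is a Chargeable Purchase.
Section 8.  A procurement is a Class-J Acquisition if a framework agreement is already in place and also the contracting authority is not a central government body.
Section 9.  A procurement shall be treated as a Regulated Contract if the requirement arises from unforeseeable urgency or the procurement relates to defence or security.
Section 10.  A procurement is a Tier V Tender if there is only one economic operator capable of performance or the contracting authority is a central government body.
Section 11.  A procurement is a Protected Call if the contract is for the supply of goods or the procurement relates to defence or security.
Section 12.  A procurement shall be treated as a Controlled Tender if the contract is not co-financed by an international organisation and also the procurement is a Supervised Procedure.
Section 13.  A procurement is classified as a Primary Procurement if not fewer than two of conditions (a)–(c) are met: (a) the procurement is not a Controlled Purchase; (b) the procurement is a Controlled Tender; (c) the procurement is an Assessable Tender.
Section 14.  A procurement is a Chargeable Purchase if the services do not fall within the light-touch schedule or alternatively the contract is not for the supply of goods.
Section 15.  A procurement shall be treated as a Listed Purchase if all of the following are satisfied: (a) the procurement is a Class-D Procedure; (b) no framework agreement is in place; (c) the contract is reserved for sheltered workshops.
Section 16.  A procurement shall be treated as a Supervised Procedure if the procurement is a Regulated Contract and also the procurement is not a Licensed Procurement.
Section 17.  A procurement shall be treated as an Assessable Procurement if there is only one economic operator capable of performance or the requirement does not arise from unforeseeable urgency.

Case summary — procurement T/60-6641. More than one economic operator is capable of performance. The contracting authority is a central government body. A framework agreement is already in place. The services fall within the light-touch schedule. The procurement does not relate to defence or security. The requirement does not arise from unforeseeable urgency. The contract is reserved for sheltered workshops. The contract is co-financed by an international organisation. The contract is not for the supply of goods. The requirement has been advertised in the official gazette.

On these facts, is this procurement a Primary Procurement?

Yes

Under section 8: a framework agreement is already in place? yes; and the contracting authority is not a central government body? no. So the procurement is not a Class-J Acquisition.
Under section 4: the requirement arises from unforeseeable urgency? no; or the contracting authority is a central government body? yes; or not a Class-J Acquisition (section 8)? yes. So the procurement is a Class-D Procedure.
Under section 15: Class-D Procedure (section 4)? yes; and no framework agreement is in place? no; and the contract is reserved for sheltered workshops? yes. So the procurement is not a Listed Purchase.
Under section 2: the requirement has not been advertised in the official gazette? no; or Listed Purchase (section 15)? no. So the procurement is not a Controlled Purchase.
Under section 9: the requirement arises from unforeseeable urgency? no; or the procurement relates to defence or security? no. So the procurement is not a Regulated Contract.
Under section 1: the services do not fall within the light-touch schedule? no; or the contract is co-financed by an international organisation? yes. So the procurement is a Licensed Procurement.
Under section 16: Regulated Contract (section 9)? no; and not a Licensed Procurement (section 1)? no. So the procurement is not a Supervised Procedure.
Under section 12: the contract is not co-financed by an international organisation? no; and Supervised Procedure (section 16)? no. So the procurement is not a Controlled Tender.
Under section 17: there is only one economic operator capable of performance? no; or the requirement does not arise from unforeseeable urgency? yes. So the procurement is an Assessable Procurement.
Under section 14: the services do not fall within the light-touch schedule? no; or the contract is not for the supply of goods? yes. So the procurement is a Chargeable Purchase.
Under section 7: a framework agreement is already in place? yes; Assessable Procurement (section 17)? yes; Chargeable Purchase (section 14)? yes — 3 of 3 hold (need ≥2) → satisfied.
Under section 6: the contract is reserved for sheltered workshops? yes; or Class-M Procedure (section 7)? yes. So the procurement is an Assessable Tender.
Under section 13: not a Controlled Purchase (section 2)? yes; Controlled Tender (section 12)? no; Assessable Tender (section 6)? yes — 2 of 3 hold (need ≥2) → satisfied.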